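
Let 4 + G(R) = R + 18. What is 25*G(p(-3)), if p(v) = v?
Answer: 275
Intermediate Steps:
G(R) = 14 + R (G(R) = -4 + (R + 18) = -4 + (18 + R) = 14 + R)
25*G(p(-3)) = 25*(14 - 3) = 25*11 = 275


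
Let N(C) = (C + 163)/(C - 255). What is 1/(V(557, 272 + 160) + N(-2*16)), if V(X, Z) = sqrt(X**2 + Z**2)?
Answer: 37597/40926914976 + 82369*sqrt(496873)/40926914976 ≈ 0.0014196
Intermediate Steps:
N(C) = (163 + C)/(-255 + C)
1/(V(557, 272 + 160) + N(-2*16)) = 1/(sqrt(557**2 + (272 + 160)**2) + (163 - 2*16)/(-255 - 2*16)) = 1/(sqrt(310249 + 432**2) + (163 - 32)/(-255 - 32)) = 1/(sqrt(310249 + 186624) + 131/(-287)) = 1/(sqrt(496873) - 1/287*131) = 1/(sqrt(496873) - 131/287) = 1/(-131/287 + sqrt(496873))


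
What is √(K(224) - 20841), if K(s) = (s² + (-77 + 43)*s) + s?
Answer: √21943 ≈ 148.13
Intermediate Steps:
K(s) = s² - 33*s (K(s) = (s² - 34*s) + s = s² - 33*s)
√(K(224) - 20841) = √(224*(-33 + 224) - 20841) = √(224*191 - 20841) = √(42784 - 20841) = √21943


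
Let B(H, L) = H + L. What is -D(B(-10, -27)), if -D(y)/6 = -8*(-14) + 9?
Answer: 726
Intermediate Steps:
D(y) = -726 (D(y) = -6*(-8*(-14) + 9) = -6*(112 + 9) = -6*121 = -726)
-D(B(-10, -27)) = -1*(-726) = 726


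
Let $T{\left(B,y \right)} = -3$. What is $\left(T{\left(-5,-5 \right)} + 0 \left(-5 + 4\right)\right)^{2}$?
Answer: $9$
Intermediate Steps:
$\left(T{\left(-5,-5 \right)} + 0 \left(-5 + 4\right)\right)^{2} = \left(-3 + 0 \left(-5 + 4\right)\right)^{2} = \left(-3 + 0 \left(-1\right)\right)^{2} = \left(-3 + 0\right)^{2} = \left(-3\right)^{2} = 9$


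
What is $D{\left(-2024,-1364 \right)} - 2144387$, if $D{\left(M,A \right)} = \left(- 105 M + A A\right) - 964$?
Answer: $-72335$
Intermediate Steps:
$D{\left(M,A \right)} = -964 + A^{2} - 105 M$ ($D{\left(M,A \right)} = \left(- 105 M + A^{2}\right) - 964 = \left(A^{2} - 105 M\right) - 964 = -964 + A^{2} - 105 M$)
$D{\left(-2024,-1364 \right)} - 2144387 = \left(-964 + \left(-1364\right)^{2} - -212520\right) - 2144387 = \left(-964 + 1860496 + 212520\right) - 2144387 = 2072052 - 2144387 = -72335$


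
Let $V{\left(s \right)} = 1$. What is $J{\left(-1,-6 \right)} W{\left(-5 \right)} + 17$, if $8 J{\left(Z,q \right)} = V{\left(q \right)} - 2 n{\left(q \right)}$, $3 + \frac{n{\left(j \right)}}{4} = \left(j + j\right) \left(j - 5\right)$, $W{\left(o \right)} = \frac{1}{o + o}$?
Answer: $\frac{2391}{80} \approx 29.888$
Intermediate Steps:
$W{\left(o \right)} = \frac{1}{2 o}$
$n{\left(j \right)} = -12 + 8 j \left(-5 + j\right)$ ($n{\left(j \right)} = -12 + 4 \left(j + j\right) \left(j - 5\right) = -12 + 4 \cdot 2 j \left(-5 + j\right) = -12 + 8 j \left(-5 + j\right)$)
$J{\left(Z,q \right)} = \frac{25}{8} - 2 q^{2} + 10 q$ ($J{\left(Z,q \right)} = \frac{1 - 2 \left(-12 - 40 q + 8 q^{2}\right)}{8} = \frac{1 + \left(24 - 16 q^{2} + 80 q\right)}{8} = \frac{25 - 16 q^{2} + 80 q}{8} = \frac{25}{8} - 2 q^{2} + 10 q$)
$J{\left(-1,-6 \right)} W{\left(-5 \right)} + 17 = \left(\frac{25}{8} - 2 \left(-6\right)^{2} + 10 \left(-6\right)\right) \frac{1}{2 \left(-5\right)} + 17 = \left(\frac{25}{8} - 72 - 60\right) \frac{1}{2} \left(- \frac{1}{5}\right) + 17 = \left(\frac{25}{8} - 72 - 60\right) \left(- \frac{1}{10}\right) + 17 = \left(- \frac{1031}{8}\right) \left(- \frac{1}{10}\right) + 17 = \frac{1031}{80} + 17 = \frac{2391}{80}$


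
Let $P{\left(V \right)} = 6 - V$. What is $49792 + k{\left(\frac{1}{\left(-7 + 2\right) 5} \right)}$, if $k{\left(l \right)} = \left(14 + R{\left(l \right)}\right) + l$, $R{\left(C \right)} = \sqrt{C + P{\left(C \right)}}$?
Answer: $\frac{1245149}{25} + \sqrt{6} \approx 49808.0$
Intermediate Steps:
$R{\left(C \right)} = \sqrt{6}$ ($R{\left(C \right)} = \sqrt{C - \left(-6 + C\right)} = \sqrt{6}$)
$k{\left(l \right)} = 14 + l + \sqrt{6}$ ($k{\left(l \right)} = \left(14 + \sqrt{6}\right) + l = 14 + l + \sqrt{6}$)
$49792 + k{\left(\frac{1}{\left(-7 + 2\right) 5} \right)} = 49792 + \left(14 + \frac{1}{\left(-7 + 2\right) 5} + \sqrt{6}\right) = 49792 + \left(14 + \frac{1}{\left(-5\right) 5} + \sqrt{6}\right) = 49792 + \left(14 + \frac{1}{-25} + \sqrt{6}\right) = 49792 + \left(14 - \frac{1}{25} + \sqrt{6}\right) = 49792 + \left(\frac{349}{25} + \sqrt{6}\right) = \frac{1245149}{25} + \sqrt{6}$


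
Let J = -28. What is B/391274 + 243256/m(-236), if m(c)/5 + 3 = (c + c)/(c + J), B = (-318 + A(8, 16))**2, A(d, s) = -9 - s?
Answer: -392613519869/9781850 ≈ -40137.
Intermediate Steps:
B = 117649 (B = (-318 + (-9 - 1*16))**2 = (-318 + (-9 - 16))**2 = (-318 - 25)**2 = (-343)**2 = 117649)
m(c) = -15 + 10*c/(-28 + c) (m(c) = -15 + 5*((c + c)/(c - 28)) = -15 + 5*((2*c)/(-28 + c)) = -15 + 5*(2*c/(-28 + c)) = -15 + 10*c/(-28 + c))
B/391274 + 243256/m(-236) = 117649/391274 + 243256/((5*(84 - 1*(-236))/(-28 - 236))) = 117649*(1/391274) + 243256/((5*(84 + 236)/(-264))) = 117649/391274 + 243256/((5*(-1/264)*320)) = 117649/391274 + 243256/(-200/33) = 117649/391274 + 243256*(-33/200) = 117649/391274 - 1003431/25 = -392613519869/9781850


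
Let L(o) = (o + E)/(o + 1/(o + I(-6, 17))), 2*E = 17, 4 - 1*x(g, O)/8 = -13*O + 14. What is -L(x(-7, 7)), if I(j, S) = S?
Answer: -873145/861842 ≈ -1.0131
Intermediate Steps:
x(g, O) = -80 + 104*O (x(g, O) = 32 - 8*(-13*O + 14) = 32 - 8*(14 - 13*O) = 32 + (-112 + 104*O) = -80 + 104*O)
E = 17/2 (E = (½)*17 = 17/2 ≈ 8.5000)
L(o) = (17/2 + o)/(o + 1/(17 + o)) (L(o) = (o + 17/2)/(o + 1/(o + 17)) = (17/2 + o)/(o + 1/(17 + o)))
-L(x(-7, 7)) = -(289 + 2*(-80 + 104*7)² + 51*(-80 + 104*7))/(2*(1 + (-80 + 104*7)² + 17*(-80 + 104*7))) = -(289 + 2*(-80 + 728)² + 51*(-80 + 728))/(2*(1 + (-80 + 728)² + 17*(-80 + 728))) = -(289 + 2*648² + 51*648)/(2*(1 + 648² + 17*648)) = -(289 + 2*419904 + 33048)/(2*(1 + 419904 + 11016)) = -(289 + 839808 + 33048)/(2*430921) = -873145/(2*430921) = -1*873145/861842 = -873145/861842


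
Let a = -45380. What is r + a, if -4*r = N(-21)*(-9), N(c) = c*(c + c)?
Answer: -86791/2 ≈ -43396.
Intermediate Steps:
N(c) = 2*c**2 (N(c) = c*(2*c) = 2*c**2)
r = 3969/2 (r = -2*(-21)**2*(-9)/4 = -2*441*(-9)/4 = -441*(-9)/2 = -1/4*(-7938) = 3969/2 ≈ 1984.5)
r + a = 3969/2 - 45380 = -86791/2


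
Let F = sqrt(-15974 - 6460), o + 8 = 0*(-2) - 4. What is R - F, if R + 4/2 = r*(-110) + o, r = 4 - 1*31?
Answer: 2956 - I*sqrt(22434) ≈ 2956.0 - 149.78*I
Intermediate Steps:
r = -27 (r = 4 - 31 = -27)
o = -12 (o = -8 + (0*(-2) - 4) = -8 + (0 - 4) = -8 - 4 = -12)
F = I*sqrt(22434) (F = sqrt(-22434) = I*sqrt(22434) ≈ 149.78*I)
R = 2956 (R = -2 + (-27*(-110) - 12) = -2 + (2970 - 12) = -2 + 2958 = 2956)
R - F = 2956 - I*sqrt(22434)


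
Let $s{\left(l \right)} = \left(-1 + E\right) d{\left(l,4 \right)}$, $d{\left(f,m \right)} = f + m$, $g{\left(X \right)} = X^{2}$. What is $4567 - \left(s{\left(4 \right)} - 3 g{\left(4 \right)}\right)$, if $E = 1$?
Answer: $4615$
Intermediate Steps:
$s{\left(l \right)} = 0$ ($s{\left(l \right)} = \left(-1 + 1\right) \left(l + 4\right) = 0 \left(4 + l\right) = 0$)
$4567 - \left(s{\left(4 \right)} - 3 g{\left(4 \right)}\right) = 4567 - \left(0 - 3 \cdot 4^{2}\right) = 4567 - \left(0 - 48\right) = 4567 - -48 = 4567 + 48 = 4615$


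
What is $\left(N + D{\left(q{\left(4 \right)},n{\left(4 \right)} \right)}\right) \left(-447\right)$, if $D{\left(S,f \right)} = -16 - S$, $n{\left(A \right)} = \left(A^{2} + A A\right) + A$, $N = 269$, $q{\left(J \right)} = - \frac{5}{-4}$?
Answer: $- \frac{450129}{4} \approx -1.1253 \cdot 10^{5}$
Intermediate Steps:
$q{\left(J \right)} = \frac{5}{4}$ ($q{\left(J \right)} = \left(-5\right) \left(- \frac{1}{4}\right) = \frac{5}{4}$)
$n{\left(A \right)} = A + 2 A^{2}$ ($n{\left(A \right)} = \left(A^{2} + A^{2}\right) + A = 2 A^{2} + A = A + 2 A^{2}$)
$\left(N + D{\left(q{\left(4 \right)},n{\left(4 \right)} \right)}\right) \left(-447\right) = \left(269 - \frac{69}{4}\right) \left(-447\right) = \frac{1007}{4} \left(-447\right) = - \frac{450129}{4}$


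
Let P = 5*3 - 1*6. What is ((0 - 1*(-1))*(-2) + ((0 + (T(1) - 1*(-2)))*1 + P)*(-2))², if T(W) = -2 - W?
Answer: 324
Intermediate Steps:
P = 9 (P = 15 - 6 = 9)
((0 - 1*(-1))*(-2) + ((0 + (T(1) - 1*(-2)))*1 + P)*(-2))² = ((0 - 1*(-1))*(-2) + ((0 + ((-2 - 1*1) - 1*(-2)))*1 + 9)*(-2))² = ((0 + 1)*(-2) + ((0 + ((-2 - 1) + 2))*1 + 9)*(-2))² = (1*(-2) + ((0 + (-3 + 2))*1 + 9)*(-2))² = (-2 + ((0 - 1)*1 + 9)*(-2))² = (-2 + (-1*1 + 9)*(-2))² = (-2 + (-1 + 9)*(-2))² = (-2 + 8*(-2))² = (-2 - 16)² = (-18)² = 324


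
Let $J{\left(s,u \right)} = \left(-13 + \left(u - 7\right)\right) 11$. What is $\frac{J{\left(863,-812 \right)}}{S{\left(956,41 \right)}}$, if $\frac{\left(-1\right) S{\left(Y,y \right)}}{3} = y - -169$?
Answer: $\frac{4576}{315} \approx 14.527$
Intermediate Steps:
$J{\left(s,u \right)} = -220 + 11 u$ ($J{\left(s,u \right)} = \left(-13 + \left(-7 + u\right)\right) 11 = \left(-20 + u\right) 11 = -220 + 11 u$)
$S{\left(Y,y \right)} = -507 - 3 y$ ($S{\left(Y,y \right)} = - 3 \left(y - -169\right) = - 3 \left(y + 169\right) = - 3 \left(169 + y\right) = -507 - 3 y$)
$\frac{J{\left(863,-812 \right)}}{S{\left(956,41 \right)}} = \frac{-220 + 11 \left(-812\right)}{-507 - 123} = \frac{-220 - 8932}{-507 - 123} = - \frac{9152}{-630} = \left(-9152\right) \left(- \frac{1}{630}\right) = \frac{4576}{315}$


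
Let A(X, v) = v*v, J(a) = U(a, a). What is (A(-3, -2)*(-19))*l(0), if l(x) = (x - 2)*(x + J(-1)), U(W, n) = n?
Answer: -152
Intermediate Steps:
J(a) = a
A(X, v) = v²
l(x) = (-1 + x)*(-2 + x) (l(x) = (x - 2)*(x - 1) = (-2 + x)*(-1 + x) = (-1 + x)*(-2 + x))
(A(-3, -2)*(-19))*l(0) = ((-2)²*(-19))*(2 + 0² - 3*0) = (4*(-19))*(2 + 0 + 0) = -76*2 = -152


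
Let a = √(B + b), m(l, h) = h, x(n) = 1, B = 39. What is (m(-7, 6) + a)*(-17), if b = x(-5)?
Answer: -102 - 34*√10 ≈ -209.52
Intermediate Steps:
b = 1
a = 2*√10 (a = √(39 + 1) = √40 = 2*√10 ≈ 6.3246)
(m(-7, 6) + a)*(-17) = (6 + 2*√10)*(-17) = -102 - 34*√10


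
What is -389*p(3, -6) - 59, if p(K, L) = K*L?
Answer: 6943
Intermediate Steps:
-389*p(3, -6) - 59 = -1167*(-6) - 59 = -389*(-18) - 59 = 7002 - 59 = 6943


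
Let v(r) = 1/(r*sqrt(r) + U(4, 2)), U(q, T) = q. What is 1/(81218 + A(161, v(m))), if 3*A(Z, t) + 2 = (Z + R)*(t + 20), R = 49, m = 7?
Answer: 20261691/1673949525929 - 735*sqrt(7)/3347899051858 ≈ 1.2104e-5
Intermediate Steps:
v(r) = 1/(4 + r**(3/2)) (v(r) = 1/(r*sqrt(r) + 4) = 1/(r**(3/2) + 4) = 1/(4 + r**(3/2)))
A(Z, t) = -2/3 + (20 + t)*(49 + Z)/3 (A(Z, t) = -2/3 + ((Z + 49)*(t + 20))/3 = -2/3 + ((49 + Z)*(20 + t))/3 = -2/3 + ((20 + t)*(49 + Z))/3 = -2/3 + (20 + t)*(49 + Z)/3)
1/(81218 + A(161, v(m))) = 1/(81218 + (326 + (20/3)*161 + 49/(3*(4 + 7**(3/2))) + (1/3)*161/(4 + 7**(3/2)))) = 1/(81218 + (326 + 3220/3 + 49/(3*(4 + 7*sqrt(7))) + (1/3)*161/(4 + 7*sqrt(7)))) = 1/(81218 + (326 + 3220/3 + 49/(3*(4 + 7*sqrt(7))) + 161/(3*(4 + 7*sqrt(7))))) = 1/(81218 + (4198/3 + 70/(4 + 7*sqrt(7)))) = 1/(247852/3 + 70/(4 + 7*sqrt(7)))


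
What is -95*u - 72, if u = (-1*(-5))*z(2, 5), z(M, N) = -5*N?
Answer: 11803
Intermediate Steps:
u = -125 (u = (-1*(-5))*(-5*5) = 5*(-25) = -125)
-95*u - 72 = -95*(-125) - 72 = 11875 - 72 = 11803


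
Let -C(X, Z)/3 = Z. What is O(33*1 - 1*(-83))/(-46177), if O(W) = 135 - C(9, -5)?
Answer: -120/46177 ≈ -0.0025987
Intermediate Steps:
C(X, Z) = -3*Z
O(W) = 120 (O(W) = 135 - (-3)*(-5) = 135 - 1*15 = 135 - 15 = 120)
O(33*1 - 1*(-83))/(-46177) = 120/(-46177) = 120*(-1/46177) = -120/46177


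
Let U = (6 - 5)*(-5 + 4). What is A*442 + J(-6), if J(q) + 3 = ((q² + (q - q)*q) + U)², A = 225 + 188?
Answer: 183768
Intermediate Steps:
U = -1 (U = 1*(-1) = -1)
A = 413
J(q) = -3 + (-1 + q²)² (J(q) = -3 + ((q² + (q - q)*q) - 1)² = -3 + ((q² + 0*q) - 1)² = -3 + ((q² + 0) - 1)² = -3 + (q² - 1)² = -3 + (-1 + q²)²)
A*442 + J(-6) = 413*442 + (-3 + (-1 + (-6)²)²) = 182546 + (-3 + (-1 + 36)²) = 182546 + (-3 + 35²) = 182546 + (-3 + 1225) = 182546 + 1222 = 183768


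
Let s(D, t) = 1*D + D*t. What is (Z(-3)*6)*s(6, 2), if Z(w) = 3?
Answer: 324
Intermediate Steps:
s(D, t) = D + D*t
(Z(-3)*6)*s(6, 2) = (3*6)*(6*(1 + 2)) = 18*(6*3) = 18*18 = 324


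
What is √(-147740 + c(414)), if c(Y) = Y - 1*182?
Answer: 2*I*√36877 ≈ 384.07*I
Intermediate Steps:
c(Y) = -182 + Y (c(Y) = Y - 182 = -182 + Y)
√(-147740 + c(414)) = √(-147740 + (-182 + 414)) = √(-147740 + 232) = √(-147508) = 2*I*√36877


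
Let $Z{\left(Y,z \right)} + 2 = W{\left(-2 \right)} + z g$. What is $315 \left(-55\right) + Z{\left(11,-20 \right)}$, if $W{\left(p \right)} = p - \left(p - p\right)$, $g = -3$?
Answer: $-17269$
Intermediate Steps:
$W{\left(p \right)} = p$ ($W{\left(p \right)} = p - 0 = p + 0 = p$)
$Z{\left(Y,z \right)} = -4 - 3 z$ ($Z{\left(Y,z \right)} = -2 + \left(-2 + z \left(-3\right)\right) = -2 - \left(2 + 3 z\right) = -4 - 3 z$)
$315 \left(-55\right) + Z{\left(11,-20 \right)} = 315 \left(-55\right) - -56 = -17325 + \left(-4 + 60\right) = -17325 + 56 = -17269$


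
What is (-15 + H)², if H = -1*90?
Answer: 11025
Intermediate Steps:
H = -90
(-15 + H)² = (-15 - 90)² = (-105)² = 11025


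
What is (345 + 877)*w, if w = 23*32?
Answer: 899392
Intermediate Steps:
w = 736
(345 + 877)*w = (345 + 877)*736 = 1222*736 = 899392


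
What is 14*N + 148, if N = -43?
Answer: -454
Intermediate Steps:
14*N + 148 = 14*(-43) + 148 = -602 + 148 = -454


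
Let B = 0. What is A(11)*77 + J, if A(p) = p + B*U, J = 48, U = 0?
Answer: 895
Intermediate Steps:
A(p) = p (A(p) = p + 0*0 = p + 0 = p)
A(11)*77 + J = 11*77 + 48 = 847 + 48 = 895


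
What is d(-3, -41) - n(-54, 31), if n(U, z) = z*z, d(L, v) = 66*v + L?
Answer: -3670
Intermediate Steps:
d(L, v) = L + 66*v
n(U, z) = z**2
d(-3, -41) - n(-54, 31) = (-3 + 66*(-41)) - 1*31**2 = (-3 - 2706) - 1*961 = -2709 - 961 = -3670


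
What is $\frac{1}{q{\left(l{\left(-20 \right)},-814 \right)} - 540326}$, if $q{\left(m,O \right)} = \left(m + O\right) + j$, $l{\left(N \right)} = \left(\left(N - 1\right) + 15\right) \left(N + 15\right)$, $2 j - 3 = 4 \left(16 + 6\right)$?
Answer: $- \frac{2}{1082129} \approx -1.8482 \cdot 10^{-6}$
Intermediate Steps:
$j = \frac{91}{2}$ ($j = \frac{3}{2} + \frac{4 \left(16 + 6\right)}{2} = \frac{3}{2} + \frac{4 \cdot 22}{2} = \frac{3}{2} + \frac{1}{2} \cdot 88 = \frac{3}{2} + 44 = \frac{91}{2} \approx 45.5$)
$l{\left(N \right)} = \left(14 + N\right) \left(15 + N\right)$ ($l{\left(N \right)} = \left(\left(N - 1\right) + 15\right) \left(15 + N\right) = \left(\left(-1 + N\right) + 15\right) \left(15 + N\right) = \left(14 + N\right) \left(15 + N\right)$)
$q{\left(m,O \right)} = \frac{91}{2} + O + m$ ($q{\left(m,O \right)} = \left(m + O\right) + \frac{91}{2} = \left(O + m\right) + \frac{91}{2} = \frac{91}{2} + O + m$)
$\frac{1}{q{\left(l{\left(-20 \right)},-814 \right)} - 540326} = \frac{1}{\left(\frac{91}{2} - 814 + \left(210 + \left(-20\right)^{2} + 29 \left(-20\right)\right)\right) - 540326} = \frac{1}{\left(\frac{91}{2} - 814 + \left(210 + 400 - 580\right)\right) - 540326} = \frac{1}{\left(\frac{91}{2} - 814 + 30\right) - 540326} = \frac{1}{- \frac{1477}{2} - 540326} = \frac{1}{- \frac{1082129}{2}} = - \frac{2}{1082129}$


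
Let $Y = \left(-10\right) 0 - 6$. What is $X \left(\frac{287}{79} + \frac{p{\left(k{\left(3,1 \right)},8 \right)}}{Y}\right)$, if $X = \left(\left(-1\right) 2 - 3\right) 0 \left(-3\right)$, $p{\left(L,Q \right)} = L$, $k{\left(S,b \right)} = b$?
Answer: $0$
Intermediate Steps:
$X = 0$ ($X = \left(-2 - 3\right) 0 \left(-3\right) = \left(-5\right) 0 \left(-3\right) = 0 \left(-3\right) = 0$)
$Y = -6$ ($Y = 0 - 6 = -6$)
$X \left(\frac{287}{79} + \frac{p{\left(k{\left(3,1 \right)},8 \right)}}{Y}\right) = 0 \left(\frac{287}{79} + 1 \frac{1}{-6}\right) = 0 \left(287 \cdot \frac{1}{79} + 1 \left(- \frac{1}{6}\right)\right) = 0 \left(\frac{287}{79} - \frac{1}{6}\right) = 0 \cdot \frac{1643}{474} = 0$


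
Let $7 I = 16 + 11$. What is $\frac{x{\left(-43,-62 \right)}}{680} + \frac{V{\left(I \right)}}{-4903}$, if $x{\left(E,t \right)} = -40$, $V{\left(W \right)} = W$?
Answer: $- \frac{34780}{583457} \approx -0.05961$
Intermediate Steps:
$I = \frac{27}{7}$ ($I = \frac{16 + 11}{7} = \frac{1}{7} \cdot 27 = \frac{27}{7} \approx 3.8571$)
$\frac{x{\left(-43,-62 \right)}}{680} + \frac{V{\left(I \right)}}{-4903} = - \frac{40}{680} + \frac{27}{7 \left(-4903\right)} = \left(-40\right) \frac{1}{680} + \frac{27}{7} \left(- \frac{1}{4903}\right) = - \frac{1}{17} - \frac{27}{34321} = - \frac{34780}{583457}$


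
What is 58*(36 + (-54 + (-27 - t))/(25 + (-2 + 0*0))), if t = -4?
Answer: 43558/23 ≈ 1893.8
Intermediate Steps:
58*(36 + (-54 + (-27 - t))/(25 + (-2 + 0*0))) = 58*(36 + (-54 + (-27 - 1*(-4)))/(25 + (-2 + 0*0))) = 58*(36 + (-54 + (-27 + 4))/(25 + (-2 + 0))) = 58*(36 + (-54 - 23)/(25 - 2)) = 58*(36 - 77/23) = 58*(751/23) = 43558/23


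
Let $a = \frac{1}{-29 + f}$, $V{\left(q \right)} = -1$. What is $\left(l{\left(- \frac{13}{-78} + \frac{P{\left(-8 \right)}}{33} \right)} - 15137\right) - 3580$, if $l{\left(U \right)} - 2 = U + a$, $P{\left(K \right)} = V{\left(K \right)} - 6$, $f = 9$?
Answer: $- \frac{4117321}{220} \approx -18715.0$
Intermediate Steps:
$a = - \frac{1}{20}$ ($a = \frac{1}{-29 + 9} = \frac{1}{-20} = - \frac{1}{20} \approx -0.05$)
$P{\left(K \right)} = -7$ ($P{\left(K \right)} = -1 - 6 = -7$)
$l{\left(U \right)} = \frac{39}{20} + U$ ($l{\left(U \right)} = 2 + \left(U - \frac{1}{20}\right) = 2 + \left(- \frac{1}{20} + U\right) = \frac{39}{20} + U$)
$\left(l{\left(- \frac{13}{-78} + \frac{P{\left(-8 \right)}}{33} \right)} - 15137\right) - 3580 = \left(\left(\frac{39}{20} - \left(- \frac{1}{6} + \frac{7}{33}\right)\right) - 15137\right) - 3580 = \left(\left(\frac{39}{20} - \frac{1}{22}\right) - 15137\right) - 3580 = \left(\frac{419}{220} - 15137\right) - 3580 = - \frac{3329721}{220} - 3580 = - \frac{4117321}{220}$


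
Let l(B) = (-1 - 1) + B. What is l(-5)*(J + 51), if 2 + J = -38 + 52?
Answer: -441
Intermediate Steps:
l(B) = -2 + B
J = 12 (J = -2 + (-38 + 52) = -2 + 14 = 12)
l(-5)*(J + 51) = (-2 - 5)*(12 + 51) = -7*63 = -441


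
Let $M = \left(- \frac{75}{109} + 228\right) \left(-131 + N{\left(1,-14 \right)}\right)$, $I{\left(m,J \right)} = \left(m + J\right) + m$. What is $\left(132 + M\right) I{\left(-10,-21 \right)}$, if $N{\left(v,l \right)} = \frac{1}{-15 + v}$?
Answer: $\frac{1855838883}{1526} \approx 1.2161 \cdot 10^{6}$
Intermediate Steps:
$I{\left(m,J \right)} = J + 2 m$ ($I{\left(m,J \right)} = \left(J + m\right) + m = J + 2 m$)
$M = - \frac{45465795}{1526}$ ($M = \left(- \frac{75}{109} + 228\right) \left(-131 + \frac{1}{-15 + 1}\right) = \left(\left(-75\right) \frac{1}{109} + 228\right) \left(-131 + \frac{1}{-14}\right) = \left(- \frac{75}{109} + 228\right) \left(-131 - \frac{1}{14}\right) = \frac{24777}{109} \left(- \frac{1835}{14}\right) = - \frac{45465795}{1526} \approx -29794.0$)
$\left(132 + M\right) I{\left(-10,-21 \right)} = \left(132 - \frac{45465795}{1526}\right) \left(-21 + 2 \left(-10\right)\right) = - \frac{45264363 \left(-21 - 20\right)}{1526} = \left(- \frac{45264363}{1526}\right) \left(-41\right) = \frac{1855838883}{1526}$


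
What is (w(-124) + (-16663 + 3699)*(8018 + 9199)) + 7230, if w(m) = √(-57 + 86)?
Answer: -223193958 + √29 ≈ -2.2319e+8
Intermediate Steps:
w(m) = √29
(w(-124) + (-16663 + 3699)*(8018 + 9199)) + 7230 = (√29 + (-16663 + 3699)*(8018 + 9199)) + 7230 = (√29 - 12964*17217) + 7230 = (√29 - 223201188) + 7230 = (-223201188 + √29) + 7230 = -223193958 + √29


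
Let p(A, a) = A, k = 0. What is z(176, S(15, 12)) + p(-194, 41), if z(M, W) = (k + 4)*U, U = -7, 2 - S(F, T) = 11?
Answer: -222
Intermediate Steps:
S(F, T) = -9 (S(F, T) = 2 - 1*11 = 2 - 11 = -9)
z(M, W) = -28 (z(M, W) = (0 + 4)*(-7) = 4*(-7) = -28)
z(176, S(15, 12)) + p(-194, 41) = -28 - 194 = -222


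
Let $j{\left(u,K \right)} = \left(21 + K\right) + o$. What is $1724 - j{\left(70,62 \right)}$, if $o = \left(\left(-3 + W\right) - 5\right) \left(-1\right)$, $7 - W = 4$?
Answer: $1636$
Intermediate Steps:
$W = 3$ ($W = 7 - 4 = 3$)
$o = 5$ ($o = \left(\left(-3 + 3\right) - 5\right) \left(-1\right) = \left(0 - 5\right) \left(-1\right) = \left(-5\right) \left(-1\right) = 5$)
$j{\left(u,K \right)} = 26 + K$ ($j{\left(u,K \right)} = \left(21 + K\right) + 5 = 26 + K$)
$1724 - j{\left(70,62 \right)} = 1724 - \left(26 + 62\right) = 1724 - 88 = 1636$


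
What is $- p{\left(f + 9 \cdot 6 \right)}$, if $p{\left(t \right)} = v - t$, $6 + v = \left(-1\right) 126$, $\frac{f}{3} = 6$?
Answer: $204$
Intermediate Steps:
$f = 18$ ($f = 3 \cdot 6 = 18$)
$v = -132$ ($v = -6 - 126 = -132$)
$p{\left(t \right)} = -132 - t$
$- p{\left(f + 9 \cdot 6 \right)} = - (-132 - \left(18 + 9 \cdot 6\right)) = - (-132 - \left(18 + 54\right)) = - (-132 - 72) = \left(-1\right) \left(-204\right) = 204$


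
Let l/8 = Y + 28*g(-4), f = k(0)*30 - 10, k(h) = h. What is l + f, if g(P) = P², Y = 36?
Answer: 3862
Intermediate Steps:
f = -10 (f = 0*30 - 10 = 0 - 10 = -10)
l = 3872 (l = 8*(36 + 28*(-4)²) = 8*(36 + 28*16) = 8*(36 + 448) = 8*484 = 3872)
l + f = 3872 - 10 = 3862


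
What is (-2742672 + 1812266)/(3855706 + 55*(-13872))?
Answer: -465203/1546373 ≈ -0.30083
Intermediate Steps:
(-2742672 + 1812266)/(3855706 + 55*(-13872)) = -930406/(3855706 - 762960) = -930406/3092746 = -930406*1/3092746 = -465203/1546373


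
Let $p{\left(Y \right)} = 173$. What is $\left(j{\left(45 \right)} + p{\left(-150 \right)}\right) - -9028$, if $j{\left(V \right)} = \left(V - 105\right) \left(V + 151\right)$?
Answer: $-2559$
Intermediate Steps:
$j{\left(V \right)} = \left(-105 + V\right) \left(151 + V\right)$
$\left(j{\left(45 \right)} + p{\left(-150 \right)}\right) - -9028 = \left(\left(-15855 + 45^{2} + 46 \cdot 45\right) + 173\right) - -9028 = \left(\left(-15855 + 2025 + 2070\right) + 173\right) + \left(-479 + 9507\right) = \left(-11760 + 173\right) + 9028 = -11587 + 9028 = -2559$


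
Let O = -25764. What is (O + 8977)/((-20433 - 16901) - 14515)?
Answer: 16787/51849 ≈ 0.32377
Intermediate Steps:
(O + 8977)/((-20433 - 16901) - 14515) = (-25764 + 8977)/((-20433 - 16901) - 14515) = -16787/(-37334 - 14515) = -16787/(-51849) = -16787*(-1/51849) = 16787/51849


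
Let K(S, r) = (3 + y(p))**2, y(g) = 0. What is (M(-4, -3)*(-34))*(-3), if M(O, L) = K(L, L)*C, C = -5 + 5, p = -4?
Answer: 0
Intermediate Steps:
K(S, r) = 9 (K(S, r) = (3 + 0)**2 = 3**2 = 9)
C = 0
M(O, L) = 0 (M(O, L) = 9*0 = 0)
(M(-4, -3)*(-34))*(-3) = (0*(-34))*(-3) = 0*(-3) = 0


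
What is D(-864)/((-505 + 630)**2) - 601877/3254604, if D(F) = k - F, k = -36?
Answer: -6709516013/50853187500 ≈ -0.13194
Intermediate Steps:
D(F) = -36 - F
D(-864)/((-505 + 630)**2) - 601877/3254604 = (-36 - 1*(-864))/((-505 + 630)**2) - 601877/3254604 = (-36 + 864)/(125**2) - 601877*1/3254604 = 828/15625 - 601877/3254604 = -6709516013/50853187500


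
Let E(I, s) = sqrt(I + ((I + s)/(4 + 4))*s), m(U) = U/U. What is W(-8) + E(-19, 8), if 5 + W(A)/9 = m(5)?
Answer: -36 + I*sqrt(30) ≈ -36.0 + 5.4772*I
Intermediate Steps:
m(U) = 1
W(A) = -36 (W(A) = -45 + 9*1 = -45 + 9 = -36)
E(I, s) = sqrt(I + s*(I/8 + s/8)) (E(I, s) = sqrt(I + ((I + s)/8)*s) = sqrt(I + ((I + s)*(1/8))*s) = sqrt(I + (I/8 + s/8)*s) = sqrt(I + s*(I/8 + s/8)))
W(-8) + E(-19, 8) = -36 + sqrt(2*8**2 + 16*(-19) + 2*(-19)*8)/4 = -36 + sqrt(2*64 - 304 - 304)/4 = -36 + sqrt(128 - 304 - 304)/4 = -36 + sqrt(-480)/4 = -36 + (4*I*sqrt(30))/4 = -36 + I*sqrt(30)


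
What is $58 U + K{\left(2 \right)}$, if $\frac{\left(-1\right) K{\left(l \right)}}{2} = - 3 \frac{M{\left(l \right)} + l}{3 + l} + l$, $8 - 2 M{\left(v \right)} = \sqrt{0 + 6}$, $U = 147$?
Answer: $\frac{42646}{5} - \frac{3 \sqrt{6}}{5} \approx 8527.7$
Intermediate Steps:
$M{\left(v \right)} = 4 - \frac{\sqrt{6}}{2}$ ($M{\left(v \right)} = 4 - \frac{\sqrt{0 + 6}}{2} = 4 - \frac{\sqrt{6}}{2}$)
$K{\left(l \right)} = - 2 l + \frac{6 \left(4 + l - \frac{\sqrt{6}}{2}\right)}{3 + l}$ ($K{\left(l \right)} = - 2 \left(- 3 \frac{\left(4 - \frac{\sqrt{6}}{2}\right) + l}{3 + l} + l\right) = - 2 \left(- 3 \frac{4 + l - \frac{\sqrt{6}}{2}}{3 + l} + l\right) = - 2 \left(- \frac{3 \left(4 + l - \frac{\sqrt{6}}{2}\right)}{3 + l} + l\right) = - 2 \left(l - \frac{3 \left(4 + l - \frac{\sqrt{6}}{2}\right)}{3 + l}\right) = - 2 l + \frac{6 \left(4 + l - \frac{\sqrt{6}}{2}\right)}{3 + l}$)
$58 U + K{\left(2 \right)} = 58 \cdot 147 + \frac{24 - 3 \sqrt{6} - 2 \cdot 2^{2}}{3 + 2} = 8526 + \frac{24 - 3 \sqrt{6} - 8}{5} = 8526 + \frac{16 - 3 \sqrt{6}}{5} = 8526 + \left(\frac{16}{5} - \frac{3 \sqrt{6}}{5}\right) = \frac{42646}{5} - \frac{3 \sqrt{6}}{5}$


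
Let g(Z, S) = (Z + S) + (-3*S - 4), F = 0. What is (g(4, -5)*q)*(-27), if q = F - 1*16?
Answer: 4320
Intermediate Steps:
g(Z, S) = -4 + Z - 2*S (g(Z, S) = (S + Z) + (-4 - 3*S) = -4 + Z - 2*S)
q = -16 (q = 0 - 1*16 = 0 - 16 = -16)
(g(4, -5)*q)*(-27) = ((-4 + 4 - 2*(-5))*(-16))*(-27) = ((-4 + 4 + 10)*(-16))*(-27) = (10*(-16))*(-27) = -160*(-27) = 4320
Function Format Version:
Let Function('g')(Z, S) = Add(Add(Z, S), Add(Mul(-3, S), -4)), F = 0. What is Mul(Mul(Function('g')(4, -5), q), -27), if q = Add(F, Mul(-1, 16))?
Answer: 4320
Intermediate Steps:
Function('g')(Z, S) = Add(-4, Z, Mul(-2, S)) (Function('g')(Z, S) = Add(Add(S, Z), Add(-4, Mul(-3, S))) = Add(-4, Z, Mul(-2, S)))
q = -16 (q = Add(0, Mul(-1, 16)) = Add(0, -16) = -16)
Mul(Mul(Function('g')(4, -5), q), -27) = Mul(Mul(Add(-4, 4, Mul(-2, -5)), -16), -27) = Mul(Mul(Add(-4, 4, 10), -16), -27) = Mul(Mul(10, -16), -27) = Mul(-160, -27) = 4320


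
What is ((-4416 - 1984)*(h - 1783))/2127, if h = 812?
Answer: 6214400/2127 ≈ 2921.7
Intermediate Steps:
((-4416 - 1984)*(h - 1783))/2127 = ((-4416 - 1984)*(812 - 1783))/2127 = -6400*(-971)*(1/2127) = 6214400*(1/2127) = 6214400/2127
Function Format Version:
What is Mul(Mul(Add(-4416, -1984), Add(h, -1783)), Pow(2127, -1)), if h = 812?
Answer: Rational(6214400, 2127) ≈ 2921.7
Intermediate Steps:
Mul(Mul(Add(-4416, -1984), Add(h, -1783)), Pow(2127, -1)) = Mul(Mul(Add(-4416, -1984), Add(812, -1783)), Pow(2127, -1)) = Mul(Mul(-6400, -971), Rational(1, 2127)) = Mul(6214400, Rational(1, 2127)) = Rational(6214400, 2127)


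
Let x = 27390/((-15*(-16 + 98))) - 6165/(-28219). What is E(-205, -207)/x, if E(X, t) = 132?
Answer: -76360614/12755591 ≈ -5.9864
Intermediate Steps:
x = -25511182/1156979 (x = 27390/((-15*82)) - 6165*(-1/28219) = 27390/(-1230) + 6165/28219 = 27390*(-1/1230) + 6165/28219 = -913/41 + 6165/28219 = -25511182/1156979 ≈ -22.050)
E(-205, -207)/x = 132/(-25511182/1156979) = 132*(-1156979/25511182) = -76360614/12755591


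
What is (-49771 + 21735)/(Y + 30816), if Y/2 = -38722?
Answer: 7009/11657 ≈ 0.60127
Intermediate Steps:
Y = -77444 (Y = 2*(-38722) = -77444)
(-49771 + 21735)/(Y + 30816) = (-49771 + 21735)/(-77444 + 30816) = -28036/(-46628) = -28036*(-1/46628) = 7009/11657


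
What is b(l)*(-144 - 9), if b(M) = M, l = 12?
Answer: -1836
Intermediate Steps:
b(l)*(-144 - 9) = 12*(-144 - 9) = 12*(-153) = -1836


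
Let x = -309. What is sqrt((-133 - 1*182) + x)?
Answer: 4*I*sqrt(39) ≈ 24.98*I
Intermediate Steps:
sqrt((-133 - 1*182) + x) = sqrt((-133 - 1*182) - 309) = sqrt((-133 - 182) - 309) = sqrt(-315 - 309) = sqrt(-624) = 4*I*sqrt(39)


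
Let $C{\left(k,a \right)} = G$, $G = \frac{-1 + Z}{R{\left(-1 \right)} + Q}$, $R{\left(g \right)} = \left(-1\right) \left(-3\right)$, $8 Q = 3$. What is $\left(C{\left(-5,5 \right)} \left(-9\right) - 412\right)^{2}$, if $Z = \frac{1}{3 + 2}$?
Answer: $\frac{37797904}{225} \approx 1.6799 \cdot 10^{5}$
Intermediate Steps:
$Z = \frac{1}{5} \approx 0.2$
$Q = \frac{3}{8}$ ($Q = \frac{1}{8} \cdot 3 = \frac{3}{8} \approx 0.375$)
$R{\left(g \right)} = 3$
$G = - \frac{32}{135}$ ($G = \frac{-1 + \frac{1}{5}}{3 + \frac{3}{8}} = - \frac{4}{5 \cdot \frac{27}{8}} = \left(- \frac{4}{5}\right) \frac{8}{27} = - \frac{32}{135} \approx -0.23704$)
$C{\left(k,a \right)} = - \frac{32}{135}$
$\left(C{\left(-5,5 \right)} \left(-9\right) - 412\right)^{2} = \left(\left(- \frac{32}{135}\right) \left(-9\right) - 412\right)^{2} = \left(\frac{32}{15} - 412\right)^{2} = \left(- \frac{6148}{15}\right)^{2} = \frac{37797904}{225}$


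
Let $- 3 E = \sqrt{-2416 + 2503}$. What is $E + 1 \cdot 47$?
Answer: $47 - \frac{\sqrt{87}}{3} \approx 43.891$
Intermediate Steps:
$E = - \frac{\sqrt{87}}{3}$ ($E = - \frac{\sqrt{-2416 + 2503}}{3} = - \frac{\sqrt{87}}{3} \approx -3.1091$)
$E + 1 \cdot 47 = - \frac{\sqrt{87}}{3} + 1 \cdot 47 = - \frac{\sqrt{87}}{3} + 47 = 47 - \frac{\sqrt{87}}{3}$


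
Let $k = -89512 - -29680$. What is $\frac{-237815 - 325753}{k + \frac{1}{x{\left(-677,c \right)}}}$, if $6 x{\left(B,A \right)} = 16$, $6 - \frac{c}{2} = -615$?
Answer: $\frac{1502848}{159551} \approx 9.4192$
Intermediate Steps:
$c = 1242$ ($c = 12 - -1230 = 12 + 1230 = 1242$)
$x{\left(B,A \right)} = \frac{8}{3}$ ($x{\left(B,A \right)} = \frac{1}{6} \cdot 16 = \frac{8}{3}$)
$k = -59832$ ($k = -89512 + 29680 = -59832$)
$\frac{-237815 - 325753}{k + \frac{1}{x{\left(-677,c \right)}}} = \frac{-237815 - 325753}{-59832 + \frac{1}{\frac{8}{3}}} = - \frac{563568}{-59832 + \frac{3}{8}} = - \frac{563568}{- \frac{478653}{8}} = \left(-563568\right) \left(- \frac{8}{478653}\right) = \frac{1502848}{159551}$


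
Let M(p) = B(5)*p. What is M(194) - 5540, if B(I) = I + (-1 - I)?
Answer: -5734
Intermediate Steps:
B(I) = -1
M(p) = -p
M(194) - 5540 = -1*194 - 5540 = -194 - 5540 = -5734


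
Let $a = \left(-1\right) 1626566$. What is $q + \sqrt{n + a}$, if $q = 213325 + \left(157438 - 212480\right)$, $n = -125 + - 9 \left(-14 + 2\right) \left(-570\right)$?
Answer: $158283 + i \sqrt{1688251} \approx 1.5828 \cdot 10^{5} + 1299.3 i$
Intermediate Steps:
$n = -61685$ ($n = -125 + \left(-9\right) \left(-12\right) \left(-570\right) = -125 + 108 \left(-570\right) = -125 - 61560 = -61685$)
$a = -1626566$
$q = 158283$ ($q = 213325 + \left(157438 - 212480\right) = 213325 - 55042 = 158283$)
$q + \sqrt{n + a} = 158283 + \sqrt{-61685 - 1626566} = 158283 + \sqrt{-1688251} = 158283 + i \sqrt{1688251}$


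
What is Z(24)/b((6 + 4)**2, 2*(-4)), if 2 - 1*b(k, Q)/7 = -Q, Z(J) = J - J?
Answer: 0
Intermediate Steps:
Z(J) = 0
b(k, Q) = 14 + 7*Q (b(k, Q) = 14 - (-7)*Q = 14 + 7*Q)
Z(24)/b((6 + 4)**2, 2*(-4)) = 0/(14 + 7*(2*(-4))) = 0/(14 + 7*(-8)) = 0/(14 - 56) = 0/(-42) = 0*(-1/42) = 0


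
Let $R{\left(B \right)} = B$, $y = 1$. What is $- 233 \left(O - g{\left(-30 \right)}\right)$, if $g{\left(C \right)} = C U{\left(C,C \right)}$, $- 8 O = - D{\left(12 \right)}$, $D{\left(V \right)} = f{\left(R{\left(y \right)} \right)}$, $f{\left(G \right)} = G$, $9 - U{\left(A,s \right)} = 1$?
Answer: $- \frac{447593}{8} \approx -55949.0$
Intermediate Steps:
$U{\left(A,s \right)} = 8$ ($U{\left(A,s \right)} = 9 - 1 = 8$)
$D{\left(V \right)} = 1$
$O = \frac{1}{8}$ ($O = - \frac{\left(-1\right) 1}{8} = \left(- \frac{1}{8}\right) \left(-1\right) = \frac{1}{8} \approx 0.125$)
$g{\left(C \right)} = 8 C$ ($g{\left(C \right)} = C 8 = 8 C$)
$- 233 \left(O - g{\left(-30 \right)}\right) = - 233 \left(\frac{1}{8} - 8 \left(-30\right)\right) = - 233 \left(\frac{1}{8} - -240\right) = - 233 \left(\frac{1}{8} + 240\right) = \left(-233\right) \frac{1921}{8} = - \frac{447593}{8}$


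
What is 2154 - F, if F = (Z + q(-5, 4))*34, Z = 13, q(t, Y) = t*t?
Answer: 862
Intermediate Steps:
q(t, Y) = t**2
F = 1292 (F = (13 + (-5)**2)*34 = (13 + 25)*34 = 38*34 = 1292)
2154 - F = 2154 - 1*1292 = 2154 - 1292 = 862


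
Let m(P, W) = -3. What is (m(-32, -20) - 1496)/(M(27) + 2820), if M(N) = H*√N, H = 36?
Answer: -352265/659784 + 4497*√3/219928 ≈ -0.49849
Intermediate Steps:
M(N) = 36*√N
(m(-32, -20) - 1496)/(M(27) + 2820) = (-3 - 1496)/(36*√27 + 2820) = -1499/(36*(3*√3) + 2820) = -1499/(108*√3 + 2820) = -1499/(2820 + 108*√3)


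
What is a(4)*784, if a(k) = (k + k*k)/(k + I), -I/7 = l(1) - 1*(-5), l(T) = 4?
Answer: -15680/59 ≈ -265.76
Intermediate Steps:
I = -63 (I = -7*(4 - 1*(-5)) = -7*(4 + 5) = -7*9 = -63)
a(k) = (k + k**2)/(-63 + k) (a(k) = (k + k*k)/(k - 63) = (k + k**2)/(-63 + k))
a(4)*784 = (4*(1 + 4)/(-63 + 4))*784 = (4*5/(-59))*784 = (4*(-1/59)*5)*784 = -20/59*784 = -15680/59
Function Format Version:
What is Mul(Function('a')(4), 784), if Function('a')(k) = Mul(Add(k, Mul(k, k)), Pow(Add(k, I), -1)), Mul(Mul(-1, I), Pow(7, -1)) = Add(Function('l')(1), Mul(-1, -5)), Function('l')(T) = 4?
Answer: Rational(-15680, 59) ≈ -265.76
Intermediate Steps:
I = -63 (I = Mul(-7, Add(4, Mul(-1, -5))) = Mul(-7, Add(4, 5)) = Mul(-7, 9) = -63)
Function('a')(k) = Mul(Pow(Add(-63, k), -1), Add(k, Pow(k, 2))) (Function('a')(k) = Mul(Add(k, Mul(k, k)), Pow(Add(k, -63), -1)) = Mul(Add(k, Pow(k, 2)), Pow(Add(-63, k), -1)) = Mul(Pow(Add(-63, k), -1), Add(k, Pow(k, 2))))
Mul(Function('a')(4), 784) = Mul(Mul(4, Pow(Add(-63, 4), -1), Add(1, 4)), 784) = Mul(Mul(4, Pow(-59, -1), 5), 784) = Mul(Mul(4, Rational(-1, 59), 5), 784) = Mul(Rational(-20, 59), 784) = Rational(-15680, 59)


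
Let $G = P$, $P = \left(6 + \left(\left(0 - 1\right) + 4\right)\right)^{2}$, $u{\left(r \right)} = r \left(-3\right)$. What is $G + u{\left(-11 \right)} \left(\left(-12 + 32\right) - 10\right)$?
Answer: $411$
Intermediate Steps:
$u{\left(r \right)} = - 3 r$
$P = 81$ ($P = \left(6 + \left(-1 + 4\right)\right)^{2} = \left(6 + 3\right)^{2} = 9^{2} = 81$)
$G = 81$
$G + u{\left(-11 \right)} \left(\left(-12 + 32\right) - 10\right) = 81 + \left(-3\right) \left(-11\right) \left(\left(-12 + 32\right) - 10\right) = 81 + 33 \left(20 - 10\right) = 81 + 33 \cdot 10 = 81 + 330 = 411$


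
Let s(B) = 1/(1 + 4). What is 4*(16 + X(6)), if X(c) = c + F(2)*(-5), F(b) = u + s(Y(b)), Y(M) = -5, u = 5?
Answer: -16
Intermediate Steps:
s(B) = ⅕ (s(B) = 1/5 = ⅕)
F(b) = 26/5 (F(b) = 5 + ⅕ = 26/5)
X(c) = -26 + c (X(c) = c + (26/5)*(-5) = c - 26 = -26 + c)
4*(16 + X(6)) = 4*(16 + (-26 + 6)) = 4*(16 - 20) = 4*(-4) = -16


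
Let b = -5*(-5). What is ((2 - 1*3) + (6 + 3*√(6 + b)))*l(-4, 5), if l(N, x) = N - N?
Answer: 0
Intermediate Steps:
b = 25
l(N, x) = 0
((2 - 1*3) + (6 + 3*√(6 + b)))*l(-4, 5) = ((2 - 1*3) + (6 + 3*√(6 + 25)))*0 = ((2 - 3) + (6 + 3*√31))*0 = (-1 + (6 + 3*√31))*0 = (5 + 3*√31)*0 = 0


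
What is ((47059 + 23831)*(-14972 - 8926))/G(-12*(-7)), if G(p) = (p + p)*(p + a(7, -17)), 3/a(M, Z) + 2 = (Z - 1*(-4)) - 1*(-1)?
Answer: -2768185/23 ≈ -1.2036e+5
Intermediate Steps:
a(M, Z) = 3/(3 + Z) (a(M, Z) = 3/(-2 + ((Z - 1*(-4)) - 1*(-1))) = 3/(-2 + ((Z + 4) + 1)) = 3/(-2 + ((4 + Z) + 1)) = 3/(-2 + (5 + Z)) = 3/(3 + Z))
G(p) = 2*p*(-3/14 + p) (G(p) = (p + p)*(p + 3/(3 - 17)) = (2*p)*(p + 3/(-14)) = (2*p)*(p + 3*(-1/14)) = (2*p)*(p - 3/14) = (2*p)*(-3/14 + p) = 2*p*(-3/14 + p))
((47059 + 23831)*(-14972 - 8926))/G(-12*(-7)) = ((47059 + 23831)*(-14972 - 8926))/(((-12*(-7))*(-3 + 14*(-12*(-7)))/7)) = (70890*(-23898))/(((⅐)*84*(-3 + 14*84))) = -1694129220*1/(12*(-3 + 1176)) = -1694129220/((⅐)*84*1173) = -1694129220/14076 = -1694129220*1/14076 = -2768185/23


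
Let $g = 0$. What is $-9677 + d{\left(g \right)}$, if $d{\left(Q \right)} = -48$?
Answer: $-9725$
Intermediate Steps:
$-9677 + d{\left(g \right)} = -9677 - 48 = -9725$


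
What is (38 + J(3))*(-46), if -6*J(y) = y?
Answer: -1725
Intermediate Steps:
J(y) = -y/6
(38 + J(3))*(-46) = (38 - ⅙*3)*(-46) = (38 - ½)*(-46) = (75/2)*(-46) = -1725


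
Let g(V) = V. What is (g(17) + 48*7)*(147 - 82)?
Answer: 22945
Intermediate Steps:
(g(17) + 48*7)*(147 - 82) = (17 + 48*7)*(147 - 82) = (17 + 336)*65 = 353*65 = 22945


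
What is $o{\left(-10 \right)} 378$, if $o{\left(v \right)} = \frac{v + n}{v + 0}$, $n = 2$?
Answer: $\frac{1512}{5} \approx 302.4$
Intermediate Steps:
$o{\left(v \right)} = \frac{2 + v}{v}$ ($o{\left(v \right)} = \frac{v + 2}{v + 0} = \frac{2 + v}{v}$)
$o{\left(-10 \right)} 378 = \frac{2 - 10}{-10} \cdot 378 = \left(- \frac{1}{10}\right) \left(-8\right) 378 = \frac{4}{5} \cdot 378 = \frac{1512}{5}$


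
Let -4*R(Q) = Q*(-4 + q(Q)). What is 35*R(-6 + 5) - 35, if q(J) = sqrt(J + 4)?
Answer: -70 + 35*sqrt(3)/4 ≈ -54.845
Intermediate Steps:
q(J) = sqrt(4 + J)
R(Q) = -Q*(-4 + sqrt(4 + Q))/4
35*R(-6 + 5) - 35 = 35*((-6 + 5)*(4 - sqrt(4 + (-6 + 5)))/4) - 35 = 35*((1/4)*(-1)*(4 - sqrt(4 - 1))) - 35 = 35*((1/4)*(-1)*(4 - sqrt(3))) - 35 = 35*(-1 + sqrt(3)/4) - 35 = (-35 + 35*sqrt(3)/4) - 35 = -70 + 35*sqrt(3)/4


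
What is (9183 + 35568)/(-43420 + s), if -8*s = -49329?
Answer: -358008/298031 ≈ -1.2012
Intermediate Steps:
s = 49329/8 (s = -1/8*(-49329) = 49329/8 ≈ 6166.1)
(9183 + 35568)/(-43420 + s) = (9183 + 35568)/(-43420 + 49329/8) = 44751/(-298031/8) = 44751*(-8/298031) = -358008/298031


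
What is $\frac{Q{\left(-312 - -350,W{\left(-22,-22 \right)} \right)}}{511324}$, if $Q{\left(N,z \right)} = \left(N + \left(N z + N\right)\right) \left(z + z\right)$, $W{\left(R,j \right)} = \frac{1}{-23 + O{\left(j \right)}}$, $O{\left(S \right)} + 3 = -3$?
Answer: $- \frac{1083}{107505871} \approx -1.0074 \cdot 10^{-5}$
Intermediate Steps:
$O{\left(S \right)} = -6$ ($O{\left(S \right)} = -3 - 3 = -6$)
$W{\left(R,j \right)} = - \frac{1}{29}$ ($W{\left(R,j \right)} = \frac{1}{-23 - 6} = \frac{1}{-29} = - \frac{1}{29}$)
$Q{\left(N,z \right)} = 2 z \left(2 N + N z\right)$ ($Q{\left(N,z \right)} = \left(N + \left(N + N z\right)\right) 2 z = \left(2 N + N z\right) 2 z = 2 z \left(2 N + N z\right)$)
$\frac{Q{\left(-312 - -350,W{\left(-22,-22 \right)} \right)}}{511324} = \frac{2 \left(-312 - -350\right) \left(- \frac{1}{29}\right) \left(2 - \frac{1}{29}\right)}{511324} = 2 \left(-312 + 350\right) \left(- \frac{1}{29}\right) \frac{57}{29} \cdot \frac{1}{511324} = 2 \cdot 38 \left(- \frac{1}{29}\right) \frac{57}{29} \cdot \frac{1}{511324} = \left(- \frac{4332}{841}\right) \frac{1}{511324} = - \frac{1083}{107505871}$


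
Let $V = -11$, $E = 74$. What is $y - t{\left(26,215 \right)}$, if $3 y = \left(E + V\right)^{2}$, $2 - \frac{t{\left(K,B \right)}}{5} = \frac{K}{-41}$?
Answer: $\frac{53703}{41} \approx 1309.8$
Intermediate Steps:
$t{\left(K,B \right)} = 10 + \frac{5 K}{41}$ ($t{\left(K,B \right)} = 10 - 5 \frac{K}{-41} = 10 - 5 K \left(- \frac{1}{41}\right) = 10 - 5 \left(- \frac{K}{41}\right) = 10 + \frac{5 K}{41}$)
$y = 1323$ ($y = \frac{\left(74 - 11\right)^{2}}{3} = \frac{63^{2}}{3} = \frac{1}{3} \cdot 3969 = 1323$)
$y - t{\left(26,215 \right)} = 1323 - \left(10 + \frac{5}{41} \cdot 26\right) = 1323 - \left(10 + \frac{130}{41}\right) = 1323 - \frac{540}{41} = \frac{53703}{41}$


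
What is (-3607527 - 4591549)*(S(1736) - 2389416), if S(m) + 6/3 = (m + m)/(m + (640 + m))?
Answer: 5034890303686884/257 ≈ 1.9591e+13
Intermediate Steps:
S(m) = -2 + 2*m/(640 + 2*m) (S(m) = -2 + (m + m)/(m + (640 + m)) = -2 + (2*m)/(640 + 2*m) = -2 + 2*m/(640 + 2*m))
(-3607527 - 4591549)*(S(1736) - 2389416) = (-3607527 - 4591549)*((-640 - 1*1736)/(320 + 1736) - 2389416) = -8199076*((-640 - 1736)/2056 - 2389416) = -8199076*((1/2056)*(-2376) - 2389416) = -8199076*(-297/257 - 2389416) = -8199076*(-614080209/257) = 5034890303686884/257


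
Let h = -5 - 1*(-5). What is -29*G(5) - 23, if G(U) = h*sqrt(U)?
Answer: -23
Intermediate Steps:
h = 0 (h = -5 + 5 = 0)
G(U) = 0 (G(U) = 0*sqrt(U) = 0)
-29*G(5) - 23 = -29*0 - 23 = 0 - 23 = -23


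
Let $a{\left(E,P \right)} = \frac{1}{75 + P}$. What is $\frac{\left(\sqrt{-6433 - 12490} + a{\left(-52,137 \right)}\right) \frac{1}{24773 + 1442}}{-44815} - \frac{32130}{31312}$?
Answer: $- \frac{1000299063704039}{974832377297800} - \frac{i \sqrt{18923}}{1174825225} \approx -1.0261 - 1.1709 \cdot 10^{-7} i$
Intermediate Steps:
$\frac{\left(\sqrt{-6433 - 12490} + a{\left(-52,137 \right)}\right) \frac{1}{24773 + 1442}}{-44815} - \frac{32130}{31312} = \frac{\left(\sqrt{-6433 - 12490} + \frac{1}{75 + 137}\right) \frac{1}{24773 + 1442}}{-44815} - \frac{32130}{31312} = \frac{\sqrt{-18923} + \frac{1}{212}}{26215} \left(- \frac{1}{44815}\right) - \frac{16065}{15656} = \left(i \sqrt{18923} + \frac{1}{212}\right) \frac{1}{26215} \left(- \frac{1}{44815}\right) - \frac{16065}{15656} = \left(\frac{1}{212} + i \sqrt{18923}\right) \frac{1}{26215} \left(- \frac{1}{44815}\right) - \frac{16065}{15656} = \left(\frac{1}{5557580} + \frac{i \sqrt{18923}}{26215}\right) \left(- \frac{1}{44815}\right) - \frac{16065}{15656} = \left(- \frac{1}{249062947700} - \frac{i \sqrt{18923}}{1174825225}\right) - \frac{16065}{15656} = - \frac{1000299063704039}{974832377297800} - \frac{i \sqrt{18923}}{1174825225}$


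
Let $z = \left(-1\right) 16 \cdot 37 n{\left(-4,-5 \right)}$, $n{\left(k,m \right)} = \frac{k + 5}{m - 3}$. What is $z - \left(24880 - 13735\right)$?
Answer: $-11071$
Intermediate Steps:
$n{\left(k,m \right)} = \frac{5 + k}{-3 + m}$
$z = 74$ ($z = \left(-1\right) 16 \cdot 37 \frac{5 - 4}{-3 - 5} = \left(-16\right) 37 \frac{1}{-8} \cdot 1 = - 592 \left(\left(- \frac{1}{8}\right) 1\right) = \left(-592\right) \left(- \frac{1}{8}\right) = 74$)
$z - \left(24880 - 13735\right) = 74 - \left(24880 - 13735\right) = 74 - 11145 = -11071$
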